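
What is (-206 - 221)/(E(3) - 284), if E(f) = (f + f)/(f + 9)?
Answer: 122/81 ≈ 1.5062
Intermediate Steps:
E(f) = 2*f/(9 + f) (E(f) = (2*f)/(9 + f) = 2*f/(9 + f))
(-206 - 221)/(E(3) - 284) = (-206 - 221)/(2*3/(9 + 3) - 284) = -427/(2*3/12 - 284) = -427/(2*3*(1/12) - 284) = -427/(1/2 - 284) = -427/(-567/2) = -427*(-2/567) = 122/81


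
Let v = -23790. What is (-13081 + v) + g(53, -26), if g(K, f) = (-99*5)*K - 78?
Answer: -63184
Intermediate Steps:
g(K, f) = -78 - 495*K (g(K, f) = -495*K - 78 = -78 - 495*K)
(-13081 + v) + g(53, -26) = (-13081 - 23790) + (-78 - 495*53) = -36871 + (-78 - 26235) = -36871 - 26313 = -63184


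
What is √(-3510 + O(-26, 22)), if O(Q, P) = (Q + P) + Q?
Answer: 2*I*√885 ≈ 59.498*I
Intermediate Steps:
O(Q, P) = P + 2*Q (O(Q, P) = (P + Q) + Q = P + 2*Q)
√(-3510 + O(-26, 22)) = √(-3510 + (22 + 2*(-26))) = √(-3510 + (22 - 52)) = √(-3510 - 30) = √(-3540) = 2*I*√885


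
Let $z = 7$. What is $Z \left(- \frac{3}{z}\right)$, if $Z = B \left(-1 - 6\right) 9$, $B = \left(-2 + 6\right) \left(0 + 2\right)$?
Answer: $216$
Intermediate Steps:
$B = 8$ ($B = 4 \cdot 2 = 8$)
$Z = -504$ ($Z = 8 \left(-1 - 6\right) 9 = 8 \left(-7\right) 9 = \left(-56\right) 9 = -504$)
$Z \left(- \frac{3}{z}\right) = - 504 \left(- \frac{3}{7}\right) = - 504 \left(\left(-3\right) \frac{1}{7}\right) = \left(-504\right) \left(- \frac{3}{7}\right) = 216$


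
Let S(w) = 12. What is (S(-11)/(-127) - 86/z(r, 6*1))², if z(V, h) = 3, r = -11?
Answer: 120077764/145161 ≈ 827.20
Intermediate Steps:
(S(-11)/(-127) - 86/z(r, 6*1))² = (12/(-127) - 86/3)² = (12*(-1/127) - 86*⅓)² = (-12/127 - 86/3)² = (-10958/381)² = 120077764/145161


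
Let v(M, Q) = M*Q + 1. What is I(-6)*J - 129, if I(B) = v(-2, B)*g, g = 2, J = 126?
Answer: 3147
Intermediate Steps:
v(M, Q) = 1 + M*Q
I(B) = 2 - 4*B (I(B) = (1 - 2*B)*2 = 2 - 4*B)
I(-6)*J - 129 = (2 - 4*(-6))*126 - 129 = (2 + 24)*126 - 129 = 26*126 - 129 = 3276 - 129 = 3147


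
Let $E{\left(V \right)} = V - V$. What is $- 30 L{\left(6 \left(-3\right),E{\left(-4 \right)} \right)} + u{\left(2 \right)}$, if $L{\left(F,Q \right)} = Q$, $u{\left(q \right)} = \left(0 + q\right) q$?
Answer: $4$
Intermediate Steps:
$E{\left(V \right)} = 0$
$u{\left(q \right)} = q^{2}$ ($u{\left(q \right)} = q q = q^{2}$)
$- 30 L{\left(6 \left(-3\right),E{\left(-4 \right)} \right)} + u{\left(2 \right)} = \left(-30\right) 0 + 2^{2} = 0 + 4 = 4$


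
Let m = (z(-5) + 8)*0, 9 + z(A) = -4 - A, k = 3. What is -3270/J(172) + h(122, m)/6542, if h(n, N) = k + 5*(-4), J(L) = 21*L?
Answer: -893906/984571 ≈ -0.90791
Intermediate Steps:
z(A) = -13 - A (z(A) = -9 + (-4 - A) = -13 - A)
m = 0 (m = ((-13 - 1*(-5)) + 8)*0 = ((-13 + 5) + 8)*0 = (-8 + 8)*0 = 0*0 = 0)
h(n, N) = -17 (h(n, N) = 3 + 5*(-4) = 3 - 20 = -17)
-3270/J(172) + h(122, m)/6542 = -3270/(21*172) - 17/6542 = -3270/3612 - 17*1/6542 = -3270*1/3612 - 17/6542 = -545/602 - 17/6542 = -893906/984571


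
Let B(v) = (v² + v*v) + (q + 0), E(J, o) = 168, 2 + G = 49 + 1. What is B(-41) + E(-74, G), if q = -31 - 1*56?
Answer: 3443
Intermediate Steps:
G = 48 (G = -2 + (49 + 1) = -2 + 50 = 48)
q = -87 (q = -31 - 56 = -87)
B(v) = -87 + 2*v² (B(v) = (v² + v*v) + (-87 + 0) = (v² + v²) - 87 = 2*v² - 87 = -87 + 2*v²)
B(-41) + E(-74, G) = (-87 + 2*(-41)²) + 168 = (-87 + 2*1681) + 168 = (-87 + 3362) + 168 = 3275 + 168 = 3443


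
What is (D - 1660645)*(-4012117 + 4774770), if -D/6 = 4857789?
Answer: -23495340016487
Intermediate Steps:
D = -29146734 (D = -6*4857789 = -29146734)
(D - 1660645)*(-4012117 + 4774770) = (-29146734 - 1660645)*(-4012117 + 4774770) = -30807379*762653 = -23495340016487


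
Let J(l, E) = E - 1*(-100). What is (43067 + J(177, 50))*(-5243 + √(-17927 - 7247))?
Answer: -226586731 + 43217*I*√25174 ≈ -2.2659e+8 + 6.8569e+6*I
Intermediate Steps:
J(l, E) = 100 + E (J(l, E) = E + 100 = 100 + E)
(43067 + J(177, 50))*(-5243 + √(-17927 - 7247)) = (43067 + (100 + 50))*(-5243 + √(-17927 - 7247)) = (43067 + 150)*(-5243 + √(-25174)) = 43217*(-5243 + I*√25174) = -226586731 + 43217*I*√25174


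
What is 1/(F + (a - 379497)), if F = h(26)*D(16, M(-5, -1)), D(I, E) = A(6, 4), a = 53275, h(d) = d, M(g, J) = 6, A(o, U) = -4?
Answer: -1/326326 ≈ -3.0644e-6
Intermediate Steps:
D(I, E) = -4
F = -104 (F = 26*(-4) = -104)
1/(F + (a - 379497)) = 1/(-104 + (53275 - 379497)) = 1/(-104 - 326222) = 1/(-326326) = -1/326326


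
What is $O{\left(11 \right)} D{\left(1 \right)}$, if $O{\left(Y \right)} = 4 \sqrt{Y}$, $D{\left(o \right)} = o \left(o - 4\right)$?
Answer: $- 12 \sqrt{11} \approx -39.799$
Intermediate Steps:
$D{\left(o \right)} = o \left(-4 + o\right)$
$O{\left(11 \right)} D{\left(1 \right)} = 4 \sqrt{11} \cdot 1 \left(-4 + 1\right) = 4 \sqrt{11} \cdot 1 \left(-3\right) = 4 \sqrt{11} \left(-3\right) = - 12 \sqrt{11}$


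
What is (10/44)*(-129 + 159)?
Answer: 75/11 ≈ 6.8182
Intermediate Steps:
(10/44)*(-129 + 159) = (10*(1/44))*30 = (5/22)*30 = 75/11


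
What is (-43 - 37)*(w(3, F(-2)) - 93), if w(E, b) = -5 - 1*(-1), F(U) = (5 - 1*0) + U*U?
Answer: 7760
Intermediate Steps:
F(U) = 5 + U² (F(U) = (5 + 0) + U² = 5 + U²)
w(E, b) = -4 (w(E, b) = -5 + 1 = -4)
(-43 - 37)*(w(3, F(-2)) - 93) = (-43 - 37)*(-4 - 93) = -80*(-97) = 7760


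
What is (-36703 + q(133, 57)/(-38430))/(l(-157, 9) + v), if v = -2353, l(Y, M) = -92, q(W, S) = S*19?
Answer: 470165791/31320450 ≈ 15.011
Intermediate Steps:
q(W, S) = 19*S
(-36703 + q(133, 57)/(-38430))/(l(-157, 9) + v) = (-36703 + (19*57)/(-38430))/(-92 - 2353) = (-36703 + 1083*(-1/38430))/(-2445) = (-36703 - 361/12810)*(-1/2445) = -470165791/12810*(-1/2445) = 470165791/31320450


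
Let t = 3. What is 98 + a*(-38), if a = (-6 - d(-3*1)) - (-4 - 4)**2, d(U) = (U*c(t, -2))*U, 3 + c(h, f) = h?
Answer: 2758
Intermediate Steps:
c(h, f) = -3 + h
d(U) = 0 (d(U) = (U*(-3 + 3))*U = (U*0)*U = 0*U = 0)
a = -70 (a = (-6 - 1*0) - (-4 - 4)**2 = (-6 + 0) - 1*(-8)**2 = -6 - 1*64 = -6 - 64 = -70)
98 + a*(-38) = 98 - 70*(-38) = 98 + 2660 = 2758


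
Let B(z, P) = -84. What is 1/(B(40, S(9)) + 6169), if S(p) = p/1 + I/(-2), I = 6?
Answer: 1/6085 ≈ 0.00016434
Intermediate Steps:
S(p) = -3 + p (S(p) = p/1 + 6/(-2) = p*1 + 6*(-½) = p - 3 = -3 + p)
1/(B(40, S(9)) + 6169) = 1/(-84 + 6169) = 1/6085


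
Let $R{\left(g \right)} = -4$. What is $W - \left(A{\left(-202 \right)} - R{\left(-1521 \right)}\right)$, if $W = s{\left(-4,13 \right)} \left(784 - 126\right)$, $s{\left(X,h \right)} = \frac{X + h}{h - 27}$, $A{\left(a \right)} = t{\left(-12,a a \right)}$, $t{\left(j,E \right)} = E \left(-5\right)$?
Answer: $203593$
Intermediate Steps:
$t{\left(j,E \right)} = - 5 E$
$A{\left(a \right)} = - 5 a^{2}$ ($A{\left(a \right)} = - 5 a a = - 5 a^{2}$)
$s{\left(X,h \right)} = \frac{X + h}{-27 + h}$
$W = -423$ ($W = \frac{-4 + 13}{-27 + 13} \left(784 - 126\right) = \frac{1}{-14} \cdot 9 \cdot 658 = \left(- \frac{1}{14}\right) 9 \cdot 658 = \left(- \frac{9}{14}\right) 658 = -423$)
$W - \left(A{\left(-202 \right)} - R{\left(-1521 \right)}\right) = -423 - \left(- 5 \left(-202\right)^{2} - -4\right) = -423 - \left(\left(-5\right) 40804 + 4\right) = -423 - \left(-204020 + 4\right) = -423 - -204016 = -423 + 204016 = 203593$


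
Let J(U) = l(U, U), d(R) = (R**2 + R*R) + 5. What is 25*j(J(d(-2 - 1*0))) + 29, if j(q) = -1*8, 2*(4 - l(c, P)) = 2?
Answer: -171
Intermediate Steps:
d(R) = 5 + 2*R**2 (d(R) = (R**2 + R**2) + 5 = 2*R**2 + 5 = 5 + 2*R**2)
l(c, P) = 3 (l(c, P) = 4 - 1/2*2 = 4 - 1 = 3)
J(U) = 3
j(q) = -8
25*j(J(d(-2 - 1*0))) + 29 = 25*(-8) + 29 = -200 + 29 = -171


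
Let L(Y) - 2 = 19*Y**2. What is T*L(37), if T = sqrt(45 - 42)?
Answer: 26013*sqrt(3) ≈ 45056.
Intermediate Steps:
L(Y) = 2 + 19*Y**2
T = sqrt(3) ≈ 1.7320
T*L(37) = sqrt(3)*(2 + 19*37**2) = sqrt(3)*(2 + 19*1369) = sqrt(3)*(2 + 26011) = sqrt(3)*26013 = 26013*sqrt(3)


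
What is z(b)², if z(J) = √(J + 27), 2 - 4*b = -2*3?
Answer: 29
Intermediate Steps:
b = 2 (b = ½ - (-1)*3/2 = ½ - ¼*(-6) = ½ + 3/2 = 2)
z(J) = √(27 + J)
z(b)² = (√(27 + 2))² = (√29)² = 29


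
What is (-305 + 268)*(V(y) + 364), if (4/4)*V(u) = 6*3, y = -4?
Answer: -14134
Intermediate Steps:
V(u) = 18 (V(u) = 6*3 = 18)
(-305 + 268)*(V(y) + 364) = (-305 + 268)*(18 + 364) = -37*382 = -14134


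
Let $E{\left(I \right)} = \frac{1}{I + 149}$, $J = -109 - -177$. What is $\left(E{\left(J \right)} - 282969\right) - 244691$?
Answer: $- \frac{114502219}{217} \approx -5.2766 \cdot 10^{5}$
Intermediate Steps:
$J = 68$ ($J = -109 + 177 = 68$)
$E{\left(I \right)} = \frac{1}{149 + I}$
$\left(E{\left(J \right)} - 282969\right) - 244691 = \left(\frac{1}{149 + 68} - 282969\right) - 244691 = \left(\frac{1}{217} - 282969\right) - 244691 = - \frac{61404272}{217} - 244691 = - \frac{114502219}{217}$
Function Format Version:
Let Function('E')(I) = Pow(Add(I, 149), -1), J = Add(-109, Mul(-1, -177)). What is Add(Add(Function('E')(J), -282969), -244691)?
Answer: Rational(-114502219, 217) ≈ -5.2766e+5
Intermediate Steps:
J = 68 (J = Add(-109, 177) = 68)
Function('E')(I) = Pow(Add(149, I), -1)
Add(Add(Function('E')(J), -282969), -244691) = Add(Add(Pow(Add(149, 68), -1), -282969), -244691) = Add(Add(Pow(217, -1), -282969), -244691) = Add(Add(Rational(1, 217), -282969), -244691) = Add(Rational(-61404272, 217), -244691) = Rational(-114502219, 217)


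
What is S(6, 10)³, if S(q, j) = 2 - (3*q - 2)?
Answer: -2744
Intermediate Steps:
S(q, j) = 4 - 3*q (S(q, j) = 2 - (-2 + 3*q) = 2 + (2 - 3*q) = 4 - 3*q)
S(6, 10)³ = (4 - 3*6)³ = (4 - 18)³ = (-14)³ = -2744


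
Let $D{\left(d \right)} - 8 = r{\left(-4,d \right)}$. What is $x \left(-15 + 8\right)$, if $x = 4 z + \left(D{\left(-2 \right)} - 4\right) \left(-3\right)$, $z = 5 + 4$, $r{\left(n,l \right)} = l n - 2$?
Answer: $-42$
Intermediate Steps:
$r{\left(n,l \right)} = -2 + l n$
$D{\left(d \right)} = 6 - 4 d$ ($D{\left(d \right)} = 8 + \left(-2 + d \left(-4\right)\right) = 8 - \left(2 + 4 d\right) = 6 - 4 d$)
$z = 9$
$x = 6$ ($x = 4 \cdot 9 + \left(\left(6 - -8\right) - 4\right) \left(-3\right) = 36 + \left(\left(6 + 8\right) - 4\right) \left(-3\right) = 36 + \left(14 - 4\right) \left(-3\right) = 36 + 10 \left(-3\right) = 36 - 30 = 6$)
$x \left(-15 + 8\right) = 6 \left(-15 + 8\right) = 6 \left(-7\right) = -42$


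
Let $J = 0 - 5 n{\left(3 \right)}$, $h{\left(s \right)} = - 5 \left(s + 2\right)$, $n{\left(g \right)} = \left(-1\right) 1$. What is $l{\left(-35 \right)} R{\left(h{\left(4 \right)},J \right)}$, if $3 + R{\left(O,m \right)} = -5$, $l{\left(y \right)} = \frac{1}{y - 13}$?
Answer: $\frac{1}{6} \approx 0.16667$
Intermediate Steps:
$n{\left(g \right)} = -1$
$l{\left(y \right)} = \frac{1}{-13 + y}$
$h{\left(s \right)} = -10 - 5 s$ ($h{\left(s \right)} = - 5 \left(2 + s\right) = -10 - 5 s$)
$J = 5$ ($J = 0 - -5 = 0 + 5 = 5$)
$R{\left(O,m \right)} = -8$ ($R{\left(O,m \right)} = -3 - 5 = -8$)
$l{\left(-35 \right)} R{\left(h{\left(4 \right)},J \right)} = \frac{1}{-13 - 35} \left(-8\right) = \frac{1}{-48} \left(-8\right) = \left(- \frac{1}{48}\right) \left(-8\right) = \frac{1}{6}$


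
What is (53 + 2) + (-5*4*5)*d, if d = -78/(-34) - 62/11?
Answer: 72785/187 ≈ 389.22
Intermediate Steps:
d = -625/187 (d = -78*(-1/34) - 62*1/11 = 39/17 - 62/11 = -625/187 ≈ -3.3422)
(53 + 2) + (-5*4*5)*d = (53 + 2) + (-5*4*5)*(-625/187) = 55 - 20*5*(-625/187) = 55 - 100*(-625/187) = 55 + 62500/187 = 72785/187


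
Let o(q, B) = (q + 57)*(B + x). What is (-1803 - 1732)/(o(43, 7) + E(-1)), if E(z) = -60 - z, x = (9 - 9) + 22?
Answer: -3535/2841 ≈ -1.2443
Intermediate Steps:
x = 22 (x = 0 + 22 = 22)
o(q, B) = (22 + B)*(57 + q) (o(q, B) = (q + 57)*(B + 22) = (57 + q)*(22 + B) = (22 + B)*(57 + q))
(-1803 - 1732)/(o(43, 7) + E(-1)) = (-1803 - 1732)/((1254 + 22*43 + 57*7 + 7*43) + (-60 - 1*(-1))) = -3535/((1254 + 946 + 399 + 301) + (-60 + 1)) = -3535/(2900 - 59) = -3535/2841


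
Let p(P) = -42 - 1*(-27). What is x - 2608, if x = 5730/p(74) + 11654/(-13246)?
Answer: -19808597/6623 ≈ -2990.9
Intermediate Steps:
p(P) = -15 (p(P) = -42 + 27 = -15)
x = -2535813/6623 (x = 5730/(-15) + 11654/(-13246) = 5730*(-1/15) + 11654*(-1/13246) = -382 - 5827/6623 = -2535813/6623 ≈ -382.88)
x - 2608 = -2535813/6623 - 2608 = -19808597/6623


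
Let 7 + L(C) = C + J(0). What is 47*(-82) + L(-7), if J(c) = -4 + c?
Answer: -3872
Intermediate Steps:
L(C) = -11 + C (L(C) = -7 + (C + (-4 + 0)) = -7 + (C - 4) = -7 + (-4 + C) = -11 + C)
47*(-82) + L(-7) = 47*(-82) + (-11 - 7) = -3854 - 18 = -3872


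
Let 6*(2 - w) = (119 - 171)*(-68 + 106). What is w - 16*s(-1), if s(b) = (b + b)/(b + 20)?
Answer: 18982/57 ≈ 333.02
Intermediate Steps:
s(b) = 2*b/(20 + b) (s(b) = (2*b)/(20 + b) = 2*b/(20 + b))
w = 994/3 (w = 2 - (119 - 171)*(-68 + 106)/6 = 2 - (-26)*38/3 = 2 - ⅙*(-1976) = 2 + 988/3 = 994/3 ≈ 331.33)
w - 16*s(-1) = 994/3 - 32*(-1)/(20 - 1) = 994/3 - 32*(-1)/19 = 994/3 - 16*(-2/19) = 994/3 + 32/19 = 18982/57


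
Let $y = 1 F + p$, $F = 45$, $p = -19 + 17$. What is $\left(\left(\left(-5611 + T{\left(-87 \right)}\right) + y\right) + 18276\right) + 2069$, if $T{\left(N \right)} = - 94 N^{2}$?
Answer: $-696709$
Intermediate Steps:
$p = -2$
$y = 43$ ($y = 1 \cdot 45 - 2 = 45 - 2 = 43$)
$\left(\left(\left(-5611 + T{\left(-87 \right)}\right) + y\right) + 18276\right) + 2069 = \left(\left(\left(-5611 - 94 \left(-87\right)^{2}\right) + 43\right) + 18276\right) + 2069 = \left(\left(\left(-5611 - 711486\right) + 43\right) + 18276\right) + 2069 = \left(\left(-717097 + 43\right) + 18276\right) + 2069 = \left(-717054 + 18276\right) + 2069 = -698778 + 2069 = -696709$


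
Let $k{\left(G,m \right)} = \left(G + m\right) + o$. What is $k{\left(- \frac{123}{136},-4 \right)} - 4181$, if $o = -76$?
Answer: $- \frac{579619}{136} \approx -4261.9$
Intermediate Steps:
$k{\left(G,m \right)} = -76 + G + m$ ($k{\left(G,m \right)} = \left(G + m\right) - 76 = -76 + G + m$)
$k{\left(- \frac{123}{136},-4 \right)} - 4181 = \left(-76 - \frac{123}{136} - 4\right) - 4181 = - \frac{11003}{136} - 4181 = - \frac{579619}{136}$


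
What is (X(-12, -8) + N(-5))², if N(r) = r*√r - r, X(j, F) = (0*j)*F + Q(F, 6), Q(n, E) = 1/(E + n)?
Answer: (9 - 10*I*√5)²/4 ≈ -104.75 - 100.62*I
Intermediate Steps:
X(j, F) = 1/(6 + F) (X(j, F) = (0*j)*F + 1/(6 + F) = 0*F + 1/(6 + F) = 0 + 1/(6 + F) = 1/(6 + F))
N(r) = r^(3/2) - r
(X(-12, -8) + N(-5))² = (1/(6 - 8) + ((-5)^(3/2) - 1*(-5)))² = (1/(-2) + (-5*I*√5 + 5))² = (-½ + (5 - 5*I*√5))² = (9/2 - 5*I*√5)²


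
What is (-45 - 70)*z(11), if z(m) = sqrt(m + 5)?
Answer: -460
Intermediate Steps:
z(m) = sqrt(5 + m)
(-45 - 70)*z(11) = (-45 - 70)*sqrt(5 + 11) = -115*sqrt(16) = -115*4 = -460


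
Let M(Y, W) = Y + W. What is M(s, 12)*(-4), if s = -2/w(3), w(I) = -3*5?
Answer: -728/15 ≈ -48.533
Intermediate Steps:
w(I) = -15
s = 2/15 (s = -2/(-15) = -2*(-1/15) = 2/15 ≈ 0.13333)
M(Y, W) = W + Y
M(s, 12)*(-4) = (12 + 2/15)*(-4) = (182/15)*(-4) = -728/15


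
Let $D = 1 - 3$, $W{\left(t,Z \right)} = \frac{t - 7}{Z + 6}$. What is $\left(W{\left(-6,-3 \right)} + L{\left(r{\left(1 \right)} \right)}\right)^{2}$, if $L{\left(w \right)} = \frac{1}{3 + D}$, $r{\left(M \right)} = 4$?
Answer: $\frac{100}{9} \approx 11.111$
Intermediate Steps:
$W{\left(t,Z \right)} = \frac{-7 + t}{6 + Z}$
$D = -2$ ($D = 1 - 3 = -2$)
$L{\left(w \right)} = 1$ ($L{\left(w \right)} = \frac{1}{3 - 2} = 1^{-1} = 1$)
$\left(W{\left(-6,-3 \right)} + L{\left(r{\left(1 \right)} \right)}\right)^{2} = \left(\frac{-7 - 6}{6 - 3} + 1\right)^{2} = \left(\frac{1}{3} \left(-13\right) + 1\right)^{2} = \left(- \frac{13}{3} + 1\right)^{2} = \left(- \frac{10}{3}\right)^{2} = \frac{100}{9}$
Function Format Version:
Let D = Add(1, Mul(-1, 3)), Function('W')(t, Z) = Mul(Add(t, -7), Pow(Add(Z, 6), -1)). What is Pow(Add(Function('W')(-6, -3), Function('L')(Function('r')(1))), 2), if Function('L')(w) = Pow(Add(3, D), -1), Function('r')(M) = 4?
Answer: Rational(100, 9) ≈ 11.111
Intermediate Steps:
Function('W')(t, Z) = Mul(Pow(Add(6, Z), -1), Add(-7, t)) (Function('W')(t, Z) = Mul(Add(-7, t), Pow(Add(6, Z), -1)) = Mul(Pow(Add(6, Z), -1), Add(-7, t)))
D = -2 (D = Add(1, -3) = -2)
Function('L')(w) = 1 (Function('L')(w) = Pow(Add(3, -2), -1) = Pow(1, -1) = 1)
Pow(Add(Function('W')(-6, -3), Function('L')(Function('r')(1))), 2) = Pow(Add(Mul(Pow(Add(6, -3), -1), Add(-7, -6)), 1), 2) = Pow(Add(Mul(Pow(3, -1), -13), 1), 2) = Pow(Add(Mul(Rational(1, 3), -13), 1), 2) = Pow(Add(Rational(-13, 3), 1), 2) = Pow(Rational(-10, 3), 2) = Rational(100, 9)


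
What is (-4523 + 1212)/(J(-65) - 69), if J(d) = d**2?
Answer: -3311/4156 ≈ -0.79668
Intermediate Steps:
(-4523 + 1212)/(J(-65) - 69) = (-4523 + 1212)/((-65)**2 - 69) = -3311/(4225 - 69) = -3311/4156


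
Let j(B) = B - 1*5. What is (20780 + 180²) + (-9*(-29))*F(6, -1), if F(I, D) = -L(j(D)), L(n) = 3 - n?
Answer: 50831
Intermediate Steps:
j(B) = -5 + B (j(B) = B - 5 = -5 + B)
F(I, D) = -8 + D (F(I, D) = -(3 - (-5 + D)) = -(3 + (5 - D)) = -(8 - D) = -8 + D)
(20780 + 180²) + (-9*(-29))*F(6, -1) = (20780 + 180²) + (-9*(-29))*(-8 - 1) = (20780 + 32400) + 261*(-9) = 53180 - 2349 = 50831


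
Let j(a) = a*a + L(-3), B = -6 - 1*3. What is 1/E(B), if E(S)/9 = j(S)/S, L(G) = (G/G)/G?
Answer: -3/242 ≈ -0.012397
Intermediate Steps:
L(G) = 1/G
B = -9 (B = -6 - 3 = -9)
j(a) = -⅓ + a² (j(a) = a*a + 1/(-3) = a² - ⅓ = -⅓ + a²)
E(S) = 9*(-⅓ + S²)/S (E(S) = 9*((-⅓ + S²)/S) = 9*(-⅓ + S²)/S)
1/E(B) = 1/(-3/(-9) + 9*(-9)) = 1/(-3*(-⅑) - 81) = 1/(⅓ - 81) = 1/(-242/3) = -3/242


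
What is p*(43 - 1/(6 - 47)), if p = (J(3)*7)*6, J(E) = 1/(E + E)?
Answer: 12348/41 ≈ 301.17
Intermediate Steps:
J(E) = 1/(2*E)
p = 7 (p = (((1/2)/3)*7)*6 = (((1/2)*(1/3))*7)*6 = ((1/6)*7)*6 = (7/6)*6 = 7)
p*(43 - 1/(6 - 47)) = 7*(43 - 1/(6 - 47)) = 7*(43 - 1/(-41)) = 7*(43 - 1*(-1/41)) = 7*(43 + 1/41) = 7*(1764/41) = 12348/41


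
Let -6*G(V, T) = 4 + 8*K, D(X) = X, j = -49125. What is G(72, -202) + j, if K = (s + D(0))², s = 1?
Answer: -49127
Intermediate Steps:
K = 1 (K = (1 + 0)² = 1² = 1)
G(V, T) = -2 (G(V, T) = -(4 + 8*1)/6 = -(4 + 8)/6 = -⅙*12 = -2)
G(72, -202) + j = -2 - 49125 = -49127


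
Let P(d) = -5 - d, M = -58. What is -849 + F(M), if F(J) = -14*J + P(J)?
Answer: 16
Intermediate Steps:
F(J) = -5 - 15*J (F(J) = -14*J + (-5 - J) = -5 - 15*J)
-849 + F(M) = -849 + (-5 - 15*(-58)) = -849 + (-5 + 870) = -849 + 865 = 16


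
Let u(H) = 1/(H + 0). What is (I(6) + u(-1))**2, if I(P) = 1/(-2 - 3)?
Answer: 36/25 ≈ 1.4400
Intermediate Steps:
I(P) = -1/5 (I(P) = 1/(-5) = -1/5)
u(H) = 1/H
(I(6) + u(-1))**2 = (-1/5 + 1/(-1))**2 = (-1/5 - 1)**2 = (-6/5)**2 = 36/25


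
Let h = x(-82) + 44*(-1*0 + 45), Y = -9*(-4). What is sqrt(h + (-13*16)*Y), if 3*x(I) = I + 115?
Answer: I*sqrt(5497) ≈ 74.142*I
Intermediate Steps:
x(I) = 115/3 + I/3 (x(I) = (I + 115)/3 = (115 + I)/3 = 115/3 + I/3)
Y = 36
h = 1991 (h = (115/3 + (1/3)*(-82)) + 44*(-1*0 + 45) = (115/3 - 82/3) + 44*(0 + 45) = 11 + 44*45 = 11 + 1980 = 1991)
sqrt(h + (-13*16)*Y) = sqrt(1991 - 13*16*36) = sqrt(1991 - 208*36) = sqrt(1991 - 7488) = sqrt(-5497) = I*sqrt(5497)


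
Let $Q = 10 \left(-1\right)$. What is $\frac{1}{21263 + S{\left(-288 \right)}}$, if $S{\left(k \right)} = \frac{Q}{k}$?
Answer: $\frac{144}{3061877} \approx 4.703 \cdot 10^{-5}$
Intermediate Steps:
$Q = -10$
$S{\left(k \right)} = - \frac{10}{k}$
$\frac{1}{21263 + S{\left(-288 \right)}} = \frac{1}{21263 - \frac{10}{-288}} = \frac{1}{21263 - - \frac{5}{144}} = \frac{1}{21263 + \frac{5}{144}} = \frac{1}{\frac{3061877}{144}} = \frac{144}{3061877}$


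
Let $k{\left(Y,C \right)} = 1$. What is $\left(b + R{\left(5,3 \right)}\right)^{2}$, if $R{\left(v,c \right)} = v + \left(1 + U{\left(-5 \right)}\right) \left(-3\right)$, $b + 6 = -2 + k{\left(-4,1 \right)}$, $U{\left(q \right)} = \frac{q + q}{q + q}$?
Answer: $64$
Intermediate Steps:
$U{\left(q \right)} = 1$ ($U{\left(q \right)} = \frac{2 q}{2 q} = 2 q \frac{1}{2 q} = 1$)
$b = -7$ ($b = -6 + \left(-2 + 1\right) = -6 - 1 = -7$)
$R{\left(v,c \right)} = -6 + v$ ($R{\left(v,c \right)} = v + \left(1 + 1\right) \left(-3\right) = v + 2 \left(-3\right) = v - 6 = -6 + v$)
$\left(b + R{\left(5,3 \right)}\right)^{2} = \left(-7 + \left(-6 + 5\right)\right)^{2} = \left(-7 - 1\right)^{2} = \left(-8\right)^{2} = 64$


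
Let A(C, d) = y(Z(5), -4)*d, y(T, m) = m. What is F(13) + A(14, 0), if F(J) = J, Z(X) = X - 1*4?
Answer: 13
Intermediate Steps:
Z(X) = -4 + X (Z(X) = X - 4 = -4 + X)
A(C, d) = -4*d
F(13) + A(14, 0) = 13 - 4*0 = 13 + 0 = 13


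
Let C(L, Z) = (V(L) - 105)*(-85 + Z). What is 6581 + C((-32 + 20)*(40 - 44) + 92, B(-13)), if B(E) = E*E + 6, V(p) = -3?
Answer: -3139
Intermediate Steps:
B(E) = 6 + E**2 (B(E) = E**2 + 6 = 6 + E**2)
C(L, Z) = 9180 - 108*Z (C(L, Z) = (-3 - 105)*(-85 + Z) = -108*(-85 + Z) = 9180 - 108*Z)
6581 + C((-32 + 20)*(40 - 44) + 92, B(-13)) = 6581 + (9180 - 108*(6 + (-13)**2)) = 6581 + (9180 - 108*(6 + 169)) = 6581 + (9180 - 108*175) = 6581 + (9180 - 18900) = 6581 - 9720 = -3139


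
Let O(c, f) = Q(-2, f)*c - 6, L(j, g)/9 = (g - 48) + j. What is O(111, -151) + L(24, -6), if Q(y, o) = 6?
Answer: 390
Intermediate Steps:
L(j, g) = -432 + 9*g + 9*j (L(j, g) = 9*((g - 48) + j) = 9*((-48 + g) + j) = 9*(-48 + g + j) = -432 + 9*g + 9*j)
O(c, f) = -6 + 6*c (O(c, f) = 6*c - 6 = -6 + 6*c)
O(111, -151) + L(24, -6) = (-6 + 6*111) + (-432 + 9*(-6) + 9*24) = (-6 + 666) + (-432 - 54 + 216) = 660 - 270 = 390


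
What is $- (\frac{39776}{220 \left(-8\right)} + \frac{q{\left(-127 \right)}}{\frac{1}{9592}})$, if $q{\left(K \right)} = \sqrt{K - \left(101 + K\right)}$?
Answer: $\frac{113}{5} - 9592 i \sqrt{101} \approx 22.6 - 96398.0 i$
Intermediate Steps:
$q{\left(K \right)} = i \sqrt{101}$ ($q{\left(K \right)} = \sqrt{-101} = i \sqrt{101}$)
$- (\frac{39776}{220 \left(-8\right)} + \frac{q{\left(-127 \right)}}{\frac{1}{9592}}) = - (\frac{39776}{220 \left(-8\right)} + \frac{i \sqrt{101}}{\frac{1}{9592}}) = - (\frac{39776}{-1760} + i \sqrt{101} \frac{1}{\frac{1}{9592}}) = - (39776 \left(- \frac{1}{1760}\right) + i \sqrt{101} \cdot 9592) = - (- \frac{113}{5} + 9592 i \sqrt{101}) = \frac{113}{5} - 9592 i \sqrt{101}$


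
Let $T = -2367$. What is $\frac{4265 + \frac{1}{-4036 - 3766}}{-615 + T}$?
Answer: $- \frac{1584549}{1107884} \approx -1.4302$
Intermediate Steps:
$\frac{4265 + \frac{1}{-4036 - 3766}}{-615 + T} = \frac{4265 + \frac{1}{-4036 - 3766}}{-615 - 2367} = \frac{4265 + \frac{1}{-7802}}{-2982} = \left(4265 - \frac{1}{7802}\right) \left(- \frac{1}{2982}\right) = \frac{33275529}{7802} \left(- \frac{1}{2982}\right) = - \frac{1584549}{1107884}$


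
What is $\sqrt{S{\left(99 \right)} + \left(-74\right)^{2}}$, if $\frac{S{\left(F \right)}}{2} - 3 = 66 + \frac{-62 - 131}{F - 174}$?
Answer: $\frac{2 \sqrt{316077}}{15} \approx 74.961$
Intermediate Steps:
$S{\left(F \right)} = 138 - \frac{386}{-174 + F}$ ($S{\left(F \right)} = 6 + 2 \left(66 + \frac{-62 - 131}{F - 174}\right) = 6 + 2 \left(66 - \frac{193}{-174 + F}\right) = 6 + \left(132 - \frac{386}{-174 + F}\right) = 138 - \frac{386}{-174 + F}$)
$\sqrt{S{\left(99 \right)} + \left(-74\right)^{2}} = \sqrt{\frac{2 \left(-12199 + 69 \cdot 99\right)}{-174 + 99} + \left(-74\right)^{2}} = \sqrt{\frac{2 \left(-12199 + 6831\right)}{-75} + 5476} = \sqrt{2 \left(- \frac{1}{75}\right) \left(-5368\right) + 5476} = \sqrt{\frac{10736}{75} + 5476} = \sqrt{\frac{421436}{75}} = \frac{2 \sqrt{316077}}{15}$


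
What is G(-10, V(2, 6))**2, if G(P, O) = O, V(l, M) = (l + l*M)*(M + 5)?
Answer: 23716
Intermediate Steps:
V(l, M) = (5 + M)*(l + M*l) (V(l, M) = (l + M*l)*(5 + M) = (5 + M)*(l + M*l))
G(-10, V(2, 6))**2 = (2*(5 + 6**2 + 6*6))**2 = (2*(5 + 36 + 36))**2 = (2*77)**2 = 154**2 = 23716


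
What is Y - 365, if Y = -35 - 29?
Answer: -429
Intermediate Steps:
Y = -64
Y - 365 = -64 - 365 = -429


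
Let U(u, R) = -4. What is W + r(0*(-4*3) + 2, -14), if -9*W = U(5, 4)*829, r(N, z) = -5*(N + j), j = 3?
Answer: 3091/9 ≈ 343.44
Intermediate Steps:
r(N, z) = -15 - 5*N (r(N, z) = -5*(N + 3) = -5*(3 + N) = -15 - 5*N)
W = 3316/9 (W = -(-4)*829/9 = -⅑*(-3316) = 3316/9 ≈ 368.44)
W + r(0*(-4*3) + 2, -14) = 3316/9 + (-15 - 5*(0*(-4*3) + 2)) = 3316/9 + (-15 - 5*(0*(-12) + 2)) = 3316/9 + (-15 - 5*(0 + 2)) = 3316/9 + (-15 - 5*2) = 3316/9 + (-15 - 10) = 3316/9 - 25 = 3091/9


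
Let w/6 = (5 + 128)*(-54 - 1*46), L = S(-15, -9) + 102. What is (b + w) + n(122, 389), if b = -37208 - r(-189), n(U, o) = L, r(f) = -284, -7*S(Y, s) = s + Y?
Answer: -816330/7 ≈ -1.1662e+5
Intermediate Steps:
S(Y, s) = -Y/7 - s/7 (S(Y, s) = -(s + Y)/7 = -(Y + s)/7 = -Y/7 - s/7)
L = 738/7 (L = (-⅐*(-15) - ⅐*(-9)) + 102 = (15/7 + 9/7) + 102 = 24/7 + 102 = 738/7 ≈ 105.43)
n(U, o) = 738/7
w = -79800 (w = 6*((5 + 128)*(-54 - 1*46)) = 6*(133*(-54 - 46)) = 6*(133*(-100)) = 6*(-13300) = -79800)
b = -36924 (b = -37208 - 1*(-284) = -37208 + 284 = -36924)
(b + w) + n(122, 389) = (-36924 - 79800) + 738/7 = -116724 + 738/7 = -816330/7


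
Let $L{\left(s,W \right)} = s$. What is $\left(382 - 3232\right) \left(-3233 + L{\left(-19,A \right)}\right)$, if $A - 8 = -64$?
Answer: $9268200$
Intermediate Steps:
$A = -56$ ($A = 8 - 64 = -56$)
$\left(382 - 3232\right) \left(-3233 + L{\left(-19,A \right)}\right) = \left(382 - 3232\right) \left(-3233 - 19\right) = \left(-2850\right) \left(-3252\right) = 9268200$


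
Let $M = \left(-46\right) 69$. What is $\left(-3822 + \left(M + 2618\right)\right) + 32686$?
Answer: $28308$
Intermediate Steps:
$M = -3174$
$\left(-3822 + \left(M + 2618\right)\right) + 32686 = \left(-3822 + \left(-3174 + 2618\right)\right) + 32686 = \left(-3822 - 556\right) + 32686 = -4378 + 32686 = 28308$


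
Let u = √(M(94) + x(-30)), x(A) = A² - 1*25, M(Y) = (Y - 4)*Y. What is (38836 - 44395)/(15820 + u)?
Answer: -17588676/50052613 + 5559*√9335/250263065 ≈ -0.34926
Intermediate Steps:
M(Y) = Y*(-4 + Y) (M(Y) = (-4 + Y)*Y = Y*(-4 + Y))
x(A) = -25 + A² (x(A) = A² - 25 = -25 + A²)
u = √9335 (u = √(94*(-4 + 94) + (-25 + (-30)²)) = √(94*90 + (-25 + 900)) = √(8460 + 875) = √9335 ≈ 96.618)
(38836 - 44395)/(15820 + u) = (38836 - 44395)/(15820 + √9335) = -5559/(15820 + √9335)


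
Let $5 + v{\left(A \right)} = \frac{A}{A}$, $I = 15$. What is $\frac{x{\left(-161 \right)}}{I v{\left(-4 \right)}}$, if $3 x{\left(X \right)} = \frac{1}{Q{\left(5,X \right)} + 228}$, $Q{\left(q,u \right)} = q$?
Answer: $- \frac{1}{41940} \approx -2.3844 \cdot 10^{-5}$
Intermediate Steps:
$x{\left(X \right)} = \frac{1}{699}$ ($x{\left(X \right)} = \frac{1}{3 \left(5 + 228\right)} = \frac{1}{3 \cdot 233} = \frac{1}{3} \cdot \frac{1}{233} = \frac{1}{699}$)
$v{\left(A \right)} = -4$ ($v{\left(A \right)} = -5 + \frac{A}{A} = -5 + 1 = -4$)
$\frac{x{\left(-161 \right)}}{I v{\left(-4 \right)}} = \frac{1}{699 \cdot 15 \left(-4\right)} = \frac{1}{699 \left(-60\right)} = \frac{1}{699} \left(- \frac{1}{60}\right) = - \frac{1}{41940}$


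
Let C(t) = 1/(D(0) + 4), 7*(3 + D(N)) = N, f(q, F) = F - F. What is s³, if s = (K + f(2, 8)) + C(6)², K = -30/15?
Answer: -1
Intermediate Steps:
f(q, F) = 0
D(N) = -3 + N/7
C(t) = 1 (C(t) = 1/((-3 + (⅐)*0) + 4) = 1/((-3 + 0) + 4) = 1/(-3 + 4) = 1/1 = 1)
K = -2 (K = -30*1/15 = -2)
s = -1 (s = (-2 + 0) + 1² = -2 + 1 = -1)
s³ = (-1)³ = -1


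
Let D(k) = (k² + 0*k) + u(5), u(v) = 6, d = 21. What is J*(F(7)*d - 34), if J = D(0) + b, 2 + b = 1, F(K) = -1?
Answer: -275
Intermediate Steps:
b = -1 (b = -2 + 1 = -1)
D(k) = 6 + k² (D(k) = (k² + 0*k) + 6 = (k² + 0) + 6 = k² + 6 = 6 + k²)
J = 5 (J = (6 + 0²) - 1 = (6 + 0) - 1 = 6 - 1 = 5)
J*(F(7)*d - 34) = 5*(-1*21 - 34) = 5*(-21 - 34) = 5*(-55) = -275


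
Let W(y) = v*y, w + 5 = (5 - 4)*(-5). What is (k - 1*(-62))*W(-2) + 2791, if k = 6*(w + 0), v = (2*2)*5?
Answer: 2711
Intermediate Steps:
w = -10 (w = -5 + (5 - 4)*(-5) = -5 + 1*(-5) = -5 - 5 = -10)
v = 20 (v = 4*5 = 20)
W(y) = 20*y
k = -60 (k = 6*(-10 + 0) = 6*(-10) = -60)
(k - 1*(-62))*W(-2) + 2791 = (-60 - 1*(-62))*(20*(-2)) + 2791 = (-60 + 62)*(-40) + 2791 = 2*(-40) + 2791 = -80 + 2791 = 2711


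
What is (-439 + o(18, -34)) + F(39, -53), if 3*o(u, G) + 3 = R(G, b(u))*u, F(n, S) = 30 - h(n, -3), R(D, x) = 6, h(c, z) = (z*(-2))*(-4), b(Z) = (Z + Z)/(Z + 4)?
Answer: -350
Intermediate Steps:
b(Z) = 2*Z/(4 + Z) (b(Z) = (2*Z)/(4 + Z) = 2*Z/(4 + Z))
h(c, z) = 8*z (h(c, z) = -2*z*(-4) = 8*z)
F(n, S) = 54 (F(n, S) = 30 - 8*(-3) = 30 - 1*(-24) = 30 + 24 = 54)
o(u, G) = -1 + 2*u (o(u, G) = -1 + (6*u)/3 = -1 + 2*u)
(-439 + o(18, -34)) + F(39, -53) = (-439 + (-1 + 2*18)) + 54 = (-439 + (-1 + 36)) + 54 = (-439 + 35) + 54 = -404 + 54 = -350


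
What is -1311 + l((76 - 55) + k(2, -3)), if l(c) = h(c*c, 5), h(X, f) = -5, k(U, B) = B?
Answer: -1316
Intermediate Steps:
l(c) = -5
-1311 + l((76 - 55) + k(2, -3)) = -1311 - 5 = -1316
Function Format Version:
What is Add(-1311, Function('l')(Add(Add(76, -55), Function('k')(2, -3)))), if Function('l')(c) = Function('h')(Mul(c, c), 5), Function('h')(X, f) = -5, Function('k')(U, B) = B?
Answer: -1316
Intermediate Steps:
Function('l')(c) = -5
Add(-1311, Function('l')(Add(Add(76, -55), Function('k')(2, -3)))) = Add(-1311, -5) = -1316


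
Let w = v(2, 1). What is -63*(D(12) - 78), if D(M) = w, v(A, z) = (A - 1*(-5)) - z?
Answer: 4536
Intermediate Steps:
v(A, z) = 5 + A - z (v(A, z) = (A + 5) - z = (5 + A) - z = 5 + A - z)
w = 6 (w = 5 + 2 - 1*1 = 5 + 2 - 1 = 6)
D(M) = 6
-63*(D(12) - 78) = -63*(6 - 78) = -63*(-72) = 4536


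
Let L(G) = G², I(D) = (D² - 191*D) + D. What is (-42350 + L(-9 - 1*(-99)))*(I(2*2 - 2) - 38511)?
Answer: 1331879750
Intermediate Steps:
I(D) = D² - 190*D
(-42350 + L(-9 - 1*(-99)))*(I(2*2 - 2) - 38511) = (-42350 + (-9 - 1*(-99))²)*((2*2 - 2)*(-190 + (2*2 - 2)) - 38511) = (-42350 + (-9 + 99)²)*((4 - 2)*(-190 + (4 - 2)) - 38511) = (-42350 + 90²)*(2*(-190 + 2) - 38511) = (-42350 + 8100)*(2*(-188) - 38511) = -34250*(-376 - 38511) = -34250*(-38887) = 1331879750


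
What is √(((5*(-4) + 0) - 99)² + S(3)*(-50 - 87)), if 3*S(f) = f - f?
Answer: 119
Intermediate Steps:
S(f) = 0 (S(f) = (f - f)/3 = (⅓)*0 = 0)
√(((5*(-4) + 0) - 99)² + S(3)*(-50 - 87)) = √(((5*(-4) + 0) - 99)² + 0*(-50 - 87)) = √(((-20 + 0) - 99)² + 0*(-137)) = √((-20 - 99)² + 0) = √((-119)² + 0) = √(14161 + 0) = √14161 = 119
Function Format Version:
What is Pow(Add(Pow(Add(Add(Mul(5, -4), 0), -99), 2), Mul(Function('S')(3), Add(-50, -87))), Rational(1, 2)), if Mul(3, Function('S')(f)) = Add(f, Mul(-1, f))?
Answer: 119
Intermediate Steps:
Function('S')(f) = 0 (Function('S')(f) = Mul(Rational(1, 3), Add(f, Mul(-1, f))) = Mul(Rational(1, 3), 0) = 0)
Pow(Add(Pow(Add(Add(Mul(5, -4), 0), -99), 2), Mul(Function('S')(3), Add(-50, -87))), Rational(1, 2)) = Pow(Add(Pow(Add(Add(Mul(5, -4), 0), -99), 2), Mul(0, Add(-50, -87))), Rational(1, 2)) = Pow(Add(Pow(Add(Add(-20, 0), -99), 2), Mul(0, -137)), Rational(1, 2)) = Pow(Add(Pow(Add(-20, -99), 2), 0), Rational(1, 2)) = Pow(Add(Pow(-119, 2), 0), Rational(1, 2)) = Pow(Add(14161, 0), Rational(1, 2)) = Pow(14161, Rational(1, 2)) = 119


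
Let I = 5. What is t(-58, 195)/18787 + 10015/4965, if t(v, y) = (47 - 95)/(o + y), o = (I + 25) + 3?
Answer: 714972887/354454329 ≈ 2.0171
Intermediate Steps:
o = 33 (o = (5 + 25) + 3 = 30 + 3 = 33)
t(v, y) = -48/(33 + y) (t(v, y) = (47 - 95)/(33 + y) = -48/(33 + y))
t(-58, 195)/18787 + 10015/4965 = -48/(33 + 195)/18787 + 10015/4965 = -48/228*(1/18787) + 10015*(1/4965) = -48*1/228*(1/18787) + 2003/993 = -4/19*1/18787 + 2003/993 = -4/356953 + 2003/993 = 714972887/354454329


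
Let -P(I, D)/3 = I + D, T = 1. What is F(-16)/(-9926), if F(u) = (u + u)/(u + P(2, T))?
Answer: -16/124075 ≈ -0.00012895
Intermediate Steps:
P(I, D) = -3*D - 3*I (P(I, D) = -3*(I + D) = -3*(D + I) = -3*D - 3*I)
F(u) = 2*u/(-9 + u) (F(u) = (u + u)/(u + (-3*1 - 3*2)) = (2*u)/(u + (-3 - 6)) = (2*u)/(u - 9) = (2*u)/(-9 + u) = 2*u/(-9 + u))
F(-16)/(-9926) = (2*(-16)/(-9 - 16))/(-9926) = (2*(-16)/(-25))*(-1/9926) = (2*(-16)*(-1/25))*(-1/9926) = (32/25)*(-1/9926) = -16/124075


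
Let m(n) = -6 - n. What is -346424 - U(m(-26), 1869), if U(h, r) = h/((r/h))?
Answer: -647466856/1869 ≈ -3.4642e+5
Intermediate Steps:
U(h, r) = h**2/r (U(h, r) = h*(h/r) = h**2/r)
-346424 - U(m(-26), 1869) = -346424 - (-6 - 1*(-26))**2/1869 = -346424 - (-6 + 26)**2/1869 = -346424 - 20**2/1869 = -346424 - 400/1869 = -647466856/1869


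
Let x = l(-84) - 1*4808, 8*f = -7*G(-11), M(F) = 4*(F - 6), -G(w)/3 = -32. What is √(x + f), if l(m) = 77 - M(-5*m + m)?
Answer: I*√6135 ≈ 78.326*I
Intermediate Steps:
G(w) = 96 (G(w) = -3*(-32) = 96)
M(F) = -24 + 4*F (M(F) = 4*(-6 + F) = -24 + 4*F)
l(m) = 101 + 16*m (l(m) = 77 - (-24 + 4*(-5*m + m)) = 77 - (-24 + 4*(-4*m)) = 77 - (-24 - 16*m) = 77 + (24 + 16*m) = 101 + 16*m)
f = -84 (f = (-7*96)/8 = (⅛)*(-672) = -84)
x = -6051 (x = (101 + 16*(-84)) - 1*4808 = (101 - 1344) - 4808 = -1243 - 4808 = -6051)
√(x + f) = √(-6051 - 84) = √(-6135) = I*√6135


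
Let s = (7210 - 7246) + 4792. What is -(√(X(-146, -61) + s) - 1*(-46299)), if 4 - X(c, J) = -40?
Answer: -46299 - 40*√3 ≈ -46368.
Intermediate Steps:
X(c, J) = 44 (X(c, J) = 4 - 1*(-40) = 4 + 40 = 44)
s = 4756 (s = -36 + 4792 = 4756)
-(√(X(-146, -61) + s) - 1*(-46299)) = -(√(44 + 4756) - 1*(-46299)) = -(√4800 + 46299) = -(40*√3 + 46299) = -(46299 + 40*√3) = -46299 - 40*√3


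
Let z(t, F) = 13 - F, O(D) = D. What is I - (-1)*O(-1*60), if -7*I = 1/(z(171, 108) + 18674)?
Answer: -7803181/130053 ≈ -60.000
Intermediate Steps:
I = -1/130053 (I = -1/(7*((13 - 1*108) + 18674)) = -1/(7*((13 - 108) + 18674)) = -1/(7*(-95 + 18674)) = -⅐/18579 = -⅐*1/18579 = -1/130053 ≈ -7.6892e-6)
I - (-1)*O(-1*60) = -1/130053 - (-1)*(-1*60) = -1/130053 - (-1)*(-60) = -1/130053 - 1*60 = -1/130053 - 60 = -7803181/130053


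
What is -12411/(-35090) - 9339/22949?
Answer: -42885471/805280410 ≈ -0.053255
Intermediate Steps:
-12411/(-35090) - 9339/22949 = -12411*(-1/35090) - 9339*1/22949 = 12411/35090 - 9339/22949 = -42885471/805280410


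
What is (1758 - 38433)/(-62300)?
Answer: 1467/2492 ≈ 0.58868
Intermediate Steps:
(1758 - 38433)/(-62300) = -36675*(-1/62300) = 1467/2492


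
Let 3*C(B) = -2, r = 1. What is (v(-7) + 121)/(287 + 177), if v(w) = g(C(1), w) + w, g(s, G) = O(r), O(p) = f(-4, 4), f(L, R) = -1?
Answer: 113/464 ≈ 0.24353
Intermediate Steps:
O(p) = -1
C(B) = -⅔ (C(B) = (⅓)*(-2) = -⅔)
g(s, G) = -1
v(w) = -1 + w
(v(-7) + 121)/(287 + 177) = ((-1 - 7) + 121)/(287 + 177) = (-8 + 121)/464 = 113*(1/464) = 113/464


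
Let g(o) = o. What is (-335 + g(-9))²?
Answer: 118336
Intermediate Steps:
(-335 + g(-9))² = (-335 - 9)² = (-344)² = 118336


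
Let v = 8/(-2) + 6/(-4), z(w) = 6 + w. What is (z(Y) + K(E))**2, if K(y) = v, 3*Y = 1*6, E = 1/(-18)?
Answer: 25/4 ≈ 6.2500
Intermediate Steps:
E = -1/18 ≈ -0.055556
Y = 2 (Y = (1*6)/3 = (1/3)*6 = 2)
v = -11/2 (v = 8*(-1/2) + 6*(-1/4) = -4 - 3/2 = -11/2 ≈ -5.5000)
K(y) = -11/2
(z(Y) + K(E))**2 = ((6 + 2) - 11/2)**2 = (8 - 11/2)**2 = (5/2)**2 = 25/4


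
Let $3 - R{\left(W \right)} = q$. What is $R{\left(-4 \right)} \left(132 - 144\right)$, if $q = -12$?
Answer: $-180$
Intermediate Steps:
$R{\left(W \right)} = 15$ ($R{\left(W \right)} = 3 - -12 = 3 + 12 = 15$)
$R{\left(-4 \right)} \left(132 - 144\right) = 15 \left(132 - 144\right) = 15 \left(-12\right) = -180$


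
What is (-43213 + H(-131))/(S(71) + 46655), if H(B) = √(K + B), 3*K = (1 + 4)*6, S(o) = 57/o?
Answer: -3068123/3312562 + 71*I/301142 ≈ -0.92621 + 0.00023577*I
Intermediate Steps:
K = 10 (K = ((1 + 4)*6)/3 = (5*6)/3 = (⅓)*30 = 10)
H(B) = √(10 + B)
(-43213 + H(-131))/(S(71) + 46655) = (-43213 + √(10 - 131))/(57/71 + 46655) = (-43213 + √(-121))/(57*(1/71) + 46655) = (-43213 + 11*I)/(57/71 + 46655) = (-43213 + 11*I)/(3312562/71) = (-43213 + 11*I)*(71/3312562) = -3068123/3312562 + 71*I/301142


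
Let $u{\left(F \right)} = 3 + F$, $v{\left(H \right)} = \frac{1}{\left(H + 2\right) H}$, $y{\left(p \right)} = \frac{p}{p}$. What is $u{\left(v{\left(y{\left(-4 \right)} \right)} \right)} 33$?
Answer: $110$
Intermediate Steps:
$y{\left(p \right)} = 1$
$v{\left(H \right)} = \frac{1}{H \left(2 + H\right)}$ ($v{\left(H \right)} = \frac{1}{\left(2 + H\right) H} = \frac{1}{H \left(2 + H\right)}$)
$u{\left(v{\left(y{\left(-4 \right)} \right)} \right)} 33 = \left(3 + \frac{1}{1 \left(2 + 1\right)}\right) 33 = \left(3 + 1 \cdot \frac{1}{3}\right) 33 = \left(3 + \frac{1}{3}\right) 33 = \frac{10}{3} \cdot 33 = 110$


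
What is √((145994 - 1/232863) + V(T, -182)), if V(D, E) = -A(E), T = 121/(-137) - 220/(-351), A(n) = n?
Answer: √7926419439152481/232863 ≈ 382.33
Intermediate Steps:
T = -12331/48087 (T = 121*(-1/137) - 220*(-1/351) = -121/137 + 220/351 = -12331/48087 ≈ -0.25643)
V(D, E) = -E
√((145994 - 1/232863) + V(T, -182)) = √((145994 - 1/232863) - 1*(-182)) = √((145994 - 1*1/232863) + 182) = √((145994 - 1/232863) + 182) = √(33996600821/232863 + 182) = √(34038981887/232863) = √7926419439152481/232863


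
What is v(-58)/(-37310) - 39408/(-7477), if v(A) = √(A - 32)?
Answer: 39408/7477 - 3*I*√10/37310 ≈ 5.2706 - 0.00025427*I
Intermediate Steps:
v(A) = √(-32 + A)
v(-58)/(-37310) - 39408/(-7477) = √(-32 - 58)/(-37310) - 39408/(-7477) = √(-90)*(-1/37310) - 39408*(-1/7477) = (3*I*√10)*(-1/37310) + 39408/7477 = -3*I*√10/37310 + 39408/7477 = 39408/7477 - 3*I*√10/37310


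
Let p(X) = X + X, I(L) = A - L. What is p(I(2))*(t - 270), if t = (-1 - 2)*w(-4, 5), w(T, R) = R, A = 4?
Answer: -1140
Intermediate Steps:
I(L) = 4 - L
t = -15 (t = (-1 - 2)*5 = -3*5 = -15)
p(X) = 2*X
p(I(2))*(t - 270) = (2*(4 - 1*2))*(-15 - 270) = (2*(4 - 2))*(-285) = (2*2)*(-285) = 4*(-285) = -1140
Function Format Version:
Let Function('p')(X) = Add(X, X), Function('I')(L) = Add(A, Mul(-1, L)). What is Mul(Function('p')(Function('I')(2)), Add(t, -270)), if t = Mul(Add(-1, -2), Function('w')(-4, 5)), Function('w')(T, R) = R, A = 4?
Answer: -1140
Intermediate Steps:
Function('I')(L) = Add(4, Mul(-1, L))
t = -15 (t = Mul(Add(-1, -2), 5) = Mul(-3, 5) = -15)
Function('p')(X) = Mul(2, X)
Mul(Function('p')(Function('I')(2)), Add(t, -270)) = Mul(Mul(2, Add(4, Mul(-1, 2))), Add(-15, -270)) = Mul(Mul(2, Add(4, -2)), -285) = Mul(Mul(2, 2), -285) = Mul(4, -285) = -1140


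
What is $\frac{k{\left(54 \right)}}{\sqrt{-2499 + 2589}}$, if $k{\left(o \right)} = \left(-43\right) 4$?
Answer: $- \frac{86 \sqrt{10}}{15} \approx -18.13$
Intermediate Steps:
$k{\left(o \right)} = -172$
$\frac{k{\left(54 \right)}}{\sqrt{-2499 + 2589}} = - \frac{172}{\sqrt{-2499 + 2589}} = - \frac{172}{\sqrt{90}} = - \frac{172}{3 \sqrt{10}} = - 172 \frac{\sqrt{10}}{30} = - \frac{86 \sqrt{10}}{15}$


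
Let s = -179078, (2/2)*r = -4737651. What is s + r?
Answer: -4916729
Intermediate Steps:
r = -4737651
s + r = -179078 - 4737651 = -4916729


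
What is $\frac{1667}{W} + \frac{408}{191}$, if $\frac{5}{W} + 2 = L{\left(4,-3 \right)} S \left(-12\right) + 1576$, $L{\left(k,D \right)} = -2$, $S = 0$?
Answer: $\frac{501158918}{955} \approx 5.2477 \cdot 10^{5}$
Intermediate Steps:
$W = \frac{5}{1574}$ ($W = \frac{5}{-2 + \left(\left(-2\right) 0 \left(-12\right) + 1576\right)} = \frac{5}{-2 + \left(0 \left(-12\right) + 1576\right)} = \frac{5}{-2 + \left(0 + 1576\right)} = \frac{5}{-2 + 1576} = \frac{5}{1574} \approx 0.0031766$)
$\frac{1667}{W} + \frac{408}{191} = \frac{1667}{\frac{5}{1574}} + \frac{408}{191} = 1667 \cdot \frac{1574}{5} + 408 \cdot \frac{1}{191} = \frac{2623858}{5} + \frac{408}{191} = \frac{501158918}{955}$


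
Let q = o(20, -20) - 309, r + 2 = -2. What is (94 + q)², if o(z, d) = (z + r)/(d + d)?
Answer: 1159929/25 ≈ 46397.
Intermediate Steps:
r = -4 (r = -2 - 2 = -4)
o(z, d) = (-4 + z)/(2*d) (o(z, d) = (z - 4)/(d + d) = (-4 + z)/((2*d)) = (-4 + z)*(1/(2*d)) = (-4 + z)/(2*d))
q = -1547/5 (q = (½)*(-4 + 20)/(-20) - 309 = (½)*(-1/20)*16 - 309 = -⅖ - 309 = -1547/5 ≈ -309.40)
(94 + q)² = (94 - 1547/5)² = (-1077/5)² = 1159929/25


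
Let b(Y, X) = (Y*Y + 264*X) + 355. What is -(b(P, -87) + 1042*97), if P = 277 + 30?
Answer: -172710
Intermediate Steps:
P = 307
b(Y, X) = 355 + Y² + 264*X (b(Y, X) = (Y² + 264*X) + 355 = 355 + Y² + 264*X)
-(b(P, -87) + 1042*97) = -((355 + 307² + 264*(-87)) + 1042*97) = -((355 + 94249 - 22968) + 101074) = -(71636 + 101074) = -1*172710 = -172710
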